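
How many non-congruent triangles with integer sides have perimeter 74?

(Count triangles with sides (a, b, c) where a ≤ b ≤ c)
With a ≤ b ≤ c and a + b + c = 74, the triangle inequality a + b > c gives c < 74/2, so c ≤ 36.
Iterate a from 1 to ⌊p/3⌋ = 24; for each a, b ranges from a to ⌊(p−a)/2⌋ with c = p − a − b, keeping only c ≥ b.
Triples: (2, 36, 36), (3, 35, 36), (4, 34, 36), …
Count = 114 triangles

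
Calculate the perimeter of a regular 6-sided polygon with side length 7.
Perimeter = number of sides * side length
Perimeter = 6 * 7
Perimeter = 42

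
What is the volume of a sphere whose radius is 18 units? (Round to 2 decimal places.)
Volume = (4/3) * pi * r³
Volume = (4/3) * pi * 18³
Volume = (4/3) * pi * 5832
Volume = 24429.02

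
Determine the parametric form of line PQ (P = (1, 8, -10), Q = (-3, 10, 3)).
Direction vector d = Q - P = (-4, 2, 13)
x = 1 - 4t, y = 8 + 2t, z = -10 + 13t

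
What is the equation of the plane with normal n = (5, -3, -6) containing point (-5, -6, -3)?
d = n·P = (5)(-5) + (-3)(-6) + (-6)(-3) = 11
Plane: 5x - 3y - 6z = 11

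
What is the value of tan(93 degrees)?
tan(93 degrees) = -19.0811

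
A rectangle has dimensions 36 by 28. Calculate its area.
Area = length * width
Area = 36 * 28
Area = 1008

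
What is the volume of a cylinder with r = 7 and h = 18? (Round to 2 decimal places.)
Volume = pi * r² * h
Volume = pi * 7² * 18
Volume = pi * 49 * 18
Volume = pi * 882
Volume = 2770.88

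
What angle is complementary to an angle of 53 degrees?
Complementary angles sum to 90 degrees.
Other angle = 90 - 53
Other angle = 37 degrees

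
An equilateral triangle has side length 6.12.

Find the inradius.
For an equilateral triangle, r = s/(2√3) where s is the side.
r = 6.12/(2√3) = 6.12/3.464102 = 1.767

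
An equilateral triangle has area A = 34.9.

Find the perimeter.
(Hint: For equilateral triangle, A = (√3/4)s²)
A = (√3/4)s²  →  s² = 4A/√3 = 4·34.9/√3 = 80.5981
s = 8.97764
Perimeter = 3s = 26.93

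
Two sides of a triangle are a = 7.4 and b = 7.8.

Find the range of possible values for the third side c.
By the triangle inequality: |a - b| < c < a + b
|7.4 - 7.8| < c < 7.4 + 7.8
0.4 < c < 15.2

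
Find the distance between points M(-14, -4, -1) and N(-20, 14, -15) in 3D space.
d = √[(-6)² + (18)² + (-14)²] = √556 = 23.58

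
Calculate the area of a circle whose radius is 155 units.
Area = pi * r²
Area = pi * 155²
Area = pi * 24025
Area = 75476.76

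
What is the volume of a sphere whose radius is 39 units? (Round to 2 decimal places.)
Volume = (4/3) * pi * r³
Volume = (4/3) * pi * 39³
Volume = (4/3) * pi * 59319
Volume = 248474.85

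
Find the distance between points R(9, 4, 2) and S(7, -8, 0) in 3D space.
d = √[(-2)² + (-12)² + (-2)²] = √152 = 12.33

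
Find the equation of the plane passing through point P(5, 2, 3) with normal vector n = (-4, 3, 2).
d = n·P = (-4)(5) + (3)(2) + (2)(3) = -8
Plane: -4x + 3y + 2z = -8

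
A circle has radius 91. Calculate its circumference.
Circumference = 2 * pi * r
Circumference = 2 * pi * 91
Circumference = 571.77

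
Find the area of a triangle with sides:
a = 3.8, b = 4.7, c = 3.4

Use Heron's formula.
s = (a+b+c)/2 = (3.8+4.7+3.4)/2 = 5.95
A = √(s(s-a)(s-b)(s-c)) = √(5.95·2.15·1.25·2.55)
A = √40.7761 = 6.386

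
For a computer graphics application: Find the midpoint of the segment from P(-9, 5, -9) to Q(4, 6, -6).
Midpoint = ((-9+4)/2, (5+6)/2, (-9-6)/2) = (-2.5, 5.5, -7.5)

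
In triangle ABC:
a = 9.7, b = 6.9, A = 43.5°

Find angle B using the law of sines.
sin(B)/b = sin(A)/a
sin(B) = b·sin(A)/a = 6.9·sin(43.5°)/9.7 = 0.489654
B = arcsin(0.489654) = 29.32°  (b ≤ a, so B ≤ A and the acute solution is unique)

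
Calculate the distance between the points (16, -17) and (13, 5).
Using the distance formula: d = sqrt((x₂-x₁)² + (y₂-y₁)²)
dx = 13 - 16 = -3
dy = 5 - (-17) = 22
d = sqrt((-3)² + 22²) = sqrt(9 + 484) = sqrt(493) = 22.20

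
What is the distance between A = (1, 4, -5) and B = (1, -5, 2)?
d = √[(0)² + (-9)² + (7)²] = √130 = 11.4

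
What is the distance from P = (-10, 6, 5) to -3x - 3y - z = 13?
d = |(-3)(-10) + (-3)(6) + (-1)(5) - (13)| / √((-3)² + (-3)² + (-1)²) = 6/√19 = 1.376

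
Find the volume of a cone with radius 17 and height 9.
Volume = (1/3) * pi * r² * h
Volume = (1/3) * pi * 17² * 9
Volume = (1/3) * pi * 289 * 9
Volume = (1/3) * pi * 2601
Volume = 2723.76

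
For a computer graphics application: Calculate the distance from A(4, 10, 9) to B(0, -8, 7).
d = √[(-4)² + (-18)² + (-2)²] = √344 = 18.55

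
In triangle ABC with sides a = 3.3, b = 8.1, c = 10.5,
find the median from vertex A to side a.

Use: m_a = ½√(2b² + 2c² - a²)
m_a = ½√(2·8.1² + 2·10.5² - 3.3²)
m_a = ½√(131.22 + 220.5 - 10.89) = ½√340.83 = 9.231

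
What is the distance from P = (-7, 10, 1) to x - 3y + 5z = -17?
d = |1(-7) + (-3)(10) + 5(1) - (-17)| / √(1² + (-3)² + 5²) = 15/√35 = 2.535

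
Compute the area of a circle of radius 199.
Area = pi * r²
Area = pi * 199²
Area = pi * 39601
Area = 124410.21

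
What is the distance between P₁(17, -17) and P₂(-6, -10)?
Using the distance formula: d = sqrt((x₂-x₁)² + (y₂-y₁)²)
dx = (-6) - 17 = -23
dy = (-10) - (-17) = 7
d = sqrt((-23)² + 7²) = sqrt(529 + 49) = sqrt(578) = 24.04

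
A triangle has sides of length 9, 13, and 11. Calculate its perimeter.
Perimeter = sum of all sides
Perimeter = 9 + 13 + 11
Perimeter = 33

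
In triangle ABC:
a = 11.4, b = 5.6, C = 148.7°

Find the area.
Using A = ½ab·sin(C):
A = ½·11.4·5.6·sin(148.7°) = ½·63.84·0.519519 = 16.58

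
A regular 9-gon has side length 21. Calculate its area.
For a regular 9-gon with side length s = 21:
Apothem a = s / (2*tan(pi/9)) = 21 / (2*tan(pi/9)) ≈ 28.8485
Perimeter P = 9 * 21 = 189
Area = (1/2) * P * a = (1/2) * 189 * 28.8485 = 2726.18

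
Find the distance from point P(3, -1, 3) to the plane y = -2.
d = |0(3) + 1(-1) + 0(3) - (-2)| / √(0² + 1² + 0²) = 1/√1 = 1.0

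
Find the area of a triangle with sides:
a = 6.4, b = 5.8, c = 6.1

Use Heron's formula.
s = (a+b+c)/2 = (6.4+5.8+6.1)/2 = 9.15
A = √(s(s-a)(s-b)(s-c)) = √(9.15·2.75·3.35·3.05)
A = √257.098 = 16.03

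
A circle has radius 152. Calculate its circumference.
Circumference = 2 * pi * r
Circumference = 2 * pi * 152
Circumference = 955.04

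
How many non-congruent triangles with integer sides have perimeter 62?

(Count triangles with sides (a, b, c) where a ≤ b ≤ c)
With a ≤ b ≤ c and a + b + c = 62, the triangle inequality a + b > c gives c < 62/2, so c ≤ 30.
Iterate a from 1 to ⌊p/3⌋ = 20; for each a, b ranges from a to ⌊(p−a)/2⌋ with c = p − a − b, keeping only c ≥ b.
Triples: (2, 30, 30), (3, 29, 30), (4, 28, 30), …
Count = 80 triangles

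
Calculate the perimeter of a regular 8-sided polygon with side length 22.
Perimeter = number of sides * side length
Perimeter = 8 * 22
Perimeter = 176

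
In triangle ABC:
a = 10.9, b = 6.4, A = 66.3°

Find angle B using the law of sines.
sin(B)/b = sin(A)/a
sin(B) = b·sin(A)/a = 6.4·sin(66.3°)/10.9 = 0.537637
B = arcsin(0.537637) = 32.52°  (b ≤ a, so B ≤ A and the acute solution is unique)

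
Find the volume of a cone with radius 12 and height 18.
Volume = (1/3) * pi * r² * h
Volume = (1/3) * pi * 12² * 18
Volume = (1/3) * pi * 144 * 18
Volume = (1/3) * pi * 2592
Volume = 2714.34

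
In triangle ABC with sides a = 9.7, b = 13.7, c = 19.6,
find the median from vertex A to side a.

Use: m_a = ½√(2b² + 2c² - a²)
m_a = ½√(2·13.7² + 2·19.6² - 9.7²)
m_a = ½√(375.38 + 768.32 - 94.09) = ½√1049.61 = 16.2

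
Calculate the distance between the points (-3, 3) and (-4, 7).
Using the distance formula: d = sqrt((x₂-x₁)² + (y₂-y₁)²)
dx = (-4) - (-3) = -1
dy = 7 - 3 = 4
d = sqrt((-1)² + 4²) = sqrt(1 + 16) = sqrt(17) = 4.12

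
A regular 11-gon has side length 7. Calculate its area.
For a regular 11-gon with side length s = 7:
Apothem a = s / (2*tan(pi/11)) = 7 / (2*tan(pi/11)) ≈ 11.9199
Perimeter P = 11 * 7 = 77
Area = (1/2) * P * a = (1/2) * 77 * 11.9199 = 458.92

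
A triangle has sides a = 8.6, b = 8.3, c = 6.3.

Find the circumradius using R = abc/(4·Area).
s = (a+b+c)/2 = 11.6
Area = √(s(s-a)(s-b)(s-c)) = √(11.6·3·3.3·5.3) = 24.6709
R = abc/(4·Area) = (8.6·8.3·6.3)/(4·24.6709) = 449.694/98.6836 = 4.557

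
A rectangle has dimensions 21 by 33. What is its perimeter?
Perimeter = 2 * (length + width)
Perimeter = 2 * (21 + 33)
Perimeter = 2 * 54
Perimeter = 108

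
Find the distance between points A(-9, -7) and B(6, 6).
Using the distance formula: d = sqrt((x₂-x₁)² + (y₂-y₁)²)
dx = 6 - (-9) = 15
dy = 6 - (-7) = 13
d = sqrt(15² + 13²) = sqrt(225 + 169) = sqrt(394) = 19.85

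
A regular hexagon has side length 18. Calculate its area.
For a regular 6-gon with side length s = 18:
Apothem a = s / (2*tan(pi/6)) = 18 / (2*tan(pi/6)) ≈ 15.5885
Perimeter P = 6 * 18 = 108
Area = (1/2) * P * a = (1/2) * 108 * 15.5885 = 841.78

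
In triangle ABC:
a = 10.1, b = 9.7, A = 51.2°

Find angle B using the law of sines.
sin(B)/b = sin(A)/a
sin(B) = b·sin(A)/a = 9.7·sin(51.2°)/10.1 = 0.748473
B = arcsin(0.748473) = 48.46°  (b ≤ a, so B ≤ A and the acute solution is unique)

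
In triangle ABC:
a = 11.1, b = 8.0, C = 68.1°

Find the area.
Using A = ½ab·sin(C):
A = ½·11.1·8.0·sin(68.1°) = ½·88.8·0.927836 = 41.2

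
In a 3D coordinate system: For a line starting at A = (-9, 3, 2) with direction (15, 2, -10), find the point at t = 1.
P(1) = (-9 + 15(1), 3 + 2(1), 2 + (-10)(1)) = (6, 5, -8)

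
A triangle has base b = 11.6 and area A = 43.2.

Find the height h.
A = ½bh  →  h = 2A/b
h = 2·43.2/11.6 = 7.448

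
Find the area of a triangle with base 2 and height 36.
Area = (1/2) * base * height
Area = (1/2) * 2 * 36
Area = 36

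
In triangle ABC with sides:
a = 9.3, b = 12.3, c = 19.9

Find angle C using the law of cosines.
cos(C) = (a² + b² - c²)/(2ab)
cos(C) = (9.3² + 12.3² - 19.9²)/(2·9.3·12.3) = -158.23/228.78 = -0.691625
C = arccos(-0.691625) = 133.8°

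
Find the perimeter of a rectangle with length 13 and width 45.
Perimeter = 2 * (length + width)
Perimeter = 2 * (13 + 45)
Perimeter = 2 * 58
Perimeter = 116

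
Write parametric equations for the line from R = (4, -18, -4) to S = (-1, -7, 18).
Direction vector d = S - R = (-5, 11, 22)
x = 4 - 5t, y = -18 + 11t, z = -4 + 22t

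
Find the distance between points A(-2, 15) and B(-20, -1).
Using the distance formula: d = sqrt((x₂-x₁)² + (y₂-y₁)²)
dx = (-20) - (-2) = -18
dy = (-1) - 15 = -16
d = sqrt((-18)² + (-16)²) = sqrt(324 + 256) = sqrt(580) = 24.08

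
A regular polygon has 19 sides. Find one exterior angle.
Exterior angle of a regular n-gon = 360/n
Exterior angle = 360/19
Exterior angle = 18.95 degrees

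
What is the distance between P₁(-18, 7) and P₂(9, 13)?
Using the distance formula: d = sqrt((x₂-x₁)² + (y₂-y₁)²)
dx = 9 - (-18) = 27
dy = 13 - 7 = 6
d = sqrt(27² + 6²) = sqrt(729 + 36) = sqrt(765) = 27.66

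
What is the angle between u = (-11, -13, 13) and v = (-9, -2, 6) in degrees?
u·v = 203, |u|² = 459, |v|² = 121
cos θ = 203/√55539 ≈ 0.8614
θ ≈ 30.53°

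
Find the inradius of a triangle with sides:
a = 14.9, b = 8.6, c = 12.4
s = (a+b+c)/2 = (14.9+8.6+12.4)/2 = 17.95
Area = √(s(s-a)(s-b)(s-c)) = √(17.95·3.05·9.35·5.55) = 53.3009
r = Area/s = 53.3009/17.95 = 2.969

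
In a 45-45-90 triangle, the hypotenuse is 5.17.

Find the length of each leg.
In a 45-45-90 triangle, hypotenuse = leg·√2  →  leg = hypotenuse/√2
leg = 5.17/√2 = 3.656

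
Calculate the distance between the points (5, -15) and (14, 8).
Using the distance formula: d = sqrt((x₂-x₁)² + (y₂-y₁)²)
dx = 14 - 5 = 9
dy = 8 - (-15) = 23
d = sqrt(9² + 23²) = sqrt(81 + 529) = sqrt(610) = 24.70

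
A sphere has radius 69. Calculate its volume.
Volume = (4/3) * pi * r³
Volume = (4/3) * pi * 69³
Volume = (4/3) * pi * 328509
Volume = 1376055.28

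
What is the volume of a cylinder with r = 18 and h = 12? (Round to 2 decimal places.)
Volume = pi * r² * h
Volume = pi * 18² * 12
Volume = pi * 324 * 12
Volume = pi * 3888
Volume = 12214.51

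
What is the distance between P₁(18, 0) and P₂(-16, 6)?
Using the distance formula: d = sqrt((x₂-x₁)² + (y₂-y₁)²)
dx = (-16) - 18 = -34
dy = 6 - 0 = 6
d = sqrt((-34)² + 6²) = sqrt(1156 + 36) = sqrt(1192) = 34.53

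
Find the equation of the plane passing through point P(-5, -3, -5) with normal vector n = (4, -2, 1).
d = n·P = (4)(-5) + (-2)(-3) + (1)(-5) = -19
Plane: 4x - 2y + z = -19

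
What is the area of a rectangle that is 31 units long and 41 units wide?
Area = length * width
Area = 31 * 41
Area = 1271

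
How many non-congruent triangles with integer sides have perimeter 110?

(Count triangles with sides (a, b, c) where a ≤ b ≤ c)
With a ≤ b ≤ c and a + b + c = 110, the triangle inequality a + b > c gives c < 110/2, so c ≤ 54.
Iterate a from 1 to ⌊p/3⌋ = 36; for each a, b ranges from a to ⌊(p−a)/2⌋ with c = p − a − b, keeping only c ≥ b.
Triples: (2, 54, 54), (3, 53, 54), (4, 52, 54), …
Count = 252 triangles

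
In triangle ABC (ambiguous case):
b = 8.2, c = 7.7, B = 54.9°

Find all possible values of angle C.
sin(C)/c = sin(B)/b  →  sin(C) = c·sin(B)/b = 7.7·sin(54.9°)/8.2 = 0.768263
C₁ = arcsin(0.768263) = 50.2°,  C₂ = 180° - C₁ = 129.8°
Check C₂: A = 180° - 54.9° - 129.8° = -4.7° ≤ 0, rejected
C = 50.2° (one solution)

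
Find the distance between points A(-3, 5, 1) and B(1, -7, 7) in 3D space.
d = √[(4)² + (-12)² + (6)²] = √196 = 14.0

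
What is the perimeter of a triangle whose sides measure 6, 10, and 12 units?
Perimeter = sum of all sides
Perimeter = 6 + 10 + 12
Perimeter = 28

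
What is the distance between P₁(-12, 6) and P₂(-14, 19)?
Using the distance formula: d = sqrt((x₂-x₁)² + (y₂-y₁)²)
dx = (-14) - (-12) = -2
dy = 19 - 6 = 13
d = sqrt((-2)² + 13²) = sqrt(4 + 169) = sqrt(173) = 13.15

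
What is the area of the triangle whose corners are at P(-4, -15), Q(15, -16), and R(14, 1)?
Using the coordinate formula: Area = (1/2)|x₁(y₂-y₃) + x₂(y₃-y₁) + x₃(y₁-y₂)|
Area = (1/2)|(-4)((-16)-1) + 15(1-(-15)) + 14((-15)-(-16))|
Area = (1/2)|(-4)*(-17) + 15*16 + 14*1|
Area = (1/2)|68 + 240 + 14|
Area = (1/2)*322 = 161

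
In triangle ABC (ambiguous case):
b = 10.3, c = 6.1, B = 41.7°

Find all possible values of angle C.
sin(C)/c = sin(B)/b  →  sin(C) = c·sin(B)/b = 6.1·sin(41.7°)/10.3 = 0.393971
C₁ = arcsin(0.393971) = 23.2°,  C₂ = 180° - C₁ = 156.8°
Check C₂: A = 180° - 41.7° - 156.8° = -18.5° ≤ 0, rejected
C = 23.2° (one solution)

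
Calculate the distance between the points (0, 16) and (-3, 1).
Using the distance formula: d = sqrt((x₂-x₁)² + (y₂-y₁)²)
dx = (-3) - 0 = -3
dy = 1 - 16 = -15
d = sqrt((-3)² + (-15)²) = sqrt(9 + 225) = sqrt(234) = 15.30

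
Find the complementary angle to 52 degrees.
Complementary angles sum to 90 degrees.
Other angle = 90 - 52
Other angle = 38 degrees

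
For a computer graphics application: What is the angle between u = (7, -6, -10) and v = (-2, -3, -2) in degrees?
u·v = 24, |u|² = 185, |v|² = 17
cos θ = 24/√3145 ≈ 0.428
θ ≈ 64.66°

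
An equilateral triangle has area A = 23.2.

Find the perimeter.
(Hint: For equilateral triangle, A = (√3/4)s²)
A = (√3/4)s²  →  s² = 4A/√3 = 4·23.2/√3 = 53.5781
s = 7.31971
Perimeter = 3s = 21.96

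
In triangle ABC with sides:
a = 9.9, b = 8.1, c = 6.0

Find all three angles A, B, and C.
By the law of cosines:
cos(A) = (b² + c² - a²)/(2bc) = 0.037037  →  A = 87.88°
cos(B) = (a² + c² - b²)/(2ac) = 0.575758  →  B = 54.85°
cos(C) = (a² + b² - c²)/(2ab) = 0.795735  →  C = 37.28°
Check: A + B + C = 180.0° ✓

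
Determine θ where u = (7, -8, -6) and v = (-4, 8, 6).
u·v = -128, |u|² = 149, |v|² = 116
cos θ = -128/√17284 ≈ -0.9736
θ ≈ 166.8°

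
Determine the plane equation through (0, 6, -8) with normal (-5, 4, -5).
d = n·P = (-5)(0) + (4)(6) + (-5)(-8) = 64
Plane: -5x + 4y - 5z = 64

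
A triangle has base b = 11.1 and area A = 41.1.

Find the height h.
A = ½bh  →  h = 2A/b
h = 2·41.1/11.1 = 7.405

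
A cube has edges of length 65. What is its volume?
Volume = s³
Volume = 65³
Volume = 274625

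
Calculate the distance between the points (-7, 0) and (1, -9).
Using the distance formula: d = sqrt((x₂-x₁)² + (y₂-y₁)²)
dx = 1 - (-7) = 8
dy = (-9) - 0 = -9
d = sqrt(8² + (-9)²) = sqrt(64 + 81) = sqrt(145) = 12.04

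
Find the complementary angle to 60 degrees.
Complementary angles sum to 90 degrees.
Other angle = 90 - 60
Other angle = 30 degrees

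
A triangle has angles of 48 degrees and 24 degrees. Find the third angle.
Sum of angles in a triangle = 180 degrees
Third angle = 180 - 48 - 24
Third angle = 108 degrees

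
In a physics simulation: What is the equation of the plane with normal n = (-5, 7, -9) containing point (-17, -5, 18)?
d = n·P = (-5)(-17) + (7)(-5) + (-9)(18) = -112
Plane: -5x + 7y - 9z = -112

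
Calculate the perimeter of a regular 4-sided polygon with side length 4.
Perimeter = number of sides * side length
Perimeter = 4 * 4
Perimeter = 16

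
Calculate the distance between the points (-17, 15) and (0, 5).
Using the distance formula: d = sqrt((x₂-x₁)² + (y₂-y₁)²)
dx = 0 - (-17) = 17
dy = 5 - 15 = -10
d = sqrt(17² + (-10)²) = sqrt(289 + 100) = sqrt(389) = 19.72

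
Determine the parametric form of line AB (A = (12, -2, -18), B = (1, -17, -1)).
Direction vector d = B - A = (-11, -15, 17)
x = 12 - 11t, y = -2 - 15t, z = -18 + 17t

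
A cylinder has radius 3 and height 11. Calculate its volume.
Volume = pi * r² * h
Volume = pi * 3² * 11
Volume = pi * 9 * 11
Volume = pi * 99
Volume = 311.02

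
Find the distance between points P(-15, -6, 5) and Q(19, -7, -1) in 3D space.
d = √[(34)² + (-1)² + (-6)²] = √1193 = 34.54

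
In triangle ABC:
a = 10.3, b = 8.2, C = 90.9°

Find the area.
Using A = ½ab·sin(C):
A = ½·10.3·8.2·sin(90.9°) = ½·84.46·0.999877 = 42.22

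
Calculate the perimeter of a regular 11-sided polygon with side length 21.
Perimeter = number of sides * side length
Perimeter = 11 * 21
Perimeter = 231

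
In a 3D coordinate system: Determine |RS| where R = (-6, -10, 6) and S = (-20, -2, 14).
d = √[(-14)² + (8)² + (8)²] = √324 = 18.0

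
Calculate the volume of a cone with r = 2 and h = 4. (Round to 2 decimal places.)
Volume = (1/3) * pi * r² * h
Volume = (1/3) * pi * 2² * 4
Volume = (1/3) * pi * 4 * 4
Volume = (1/3) * pi * 16
Volume = 16.76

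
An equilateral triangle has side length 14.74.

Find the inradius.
For an equilateral triangle, r = s/(2√3) where s is the side.
r = 14.74/(2√3) = 14.74/3.464102 = 4.255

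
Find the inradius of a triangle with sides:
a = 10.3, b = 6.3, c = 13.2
s = (a+b+c)/2 = (10.3+6.3+13.2)/2 = 14.9
Area = √(s(s-a)(s-b)(s-c)) = √(14.9·4.6·8.6·1.7) = 31.6552
r = Area/s = 31.6552/14.9 = 2.125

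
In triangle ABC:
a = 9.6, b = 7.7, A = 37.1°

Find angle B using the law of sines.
sin(B)/b = sin(A)/a
sin(B) = b·sin(A)/a = 7.7·sin(37.1°)/9.6 = 0.483823
B = arcsin(0.483823) = 28.94°  (b ≤ a, so B ≤ A and the acute solution is unique)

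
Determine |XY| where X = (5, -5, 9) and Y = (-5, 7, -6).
d = √[(-10)² + (12)² + (-15)²] = √469 = 21.66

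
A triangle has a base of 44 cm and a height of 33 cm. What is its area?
Area = (1/2) * base * height
Area = (1/2) * 44 * 33
Area = 726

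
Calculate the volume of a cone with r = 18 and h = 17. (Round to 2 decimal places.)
Volume = (1/3) * pi * r² * h
Volume = (1/3) * pi * 18² * 17
Volume = (1/3) * pi * 324 * 17
Volume = (1/3) * pi * 5508
Volume = 5767.96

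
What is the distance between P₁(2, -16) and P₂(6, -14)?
Using the distance formula: d = sqrt((x₂-x₁)² + (y₂-y₁)²)
dx = 6 - 2 = 4
dy = (-14) - (-16) = 2
d = sqrt(4² + 2²) = sqrt(16 + 4) = sqrt(20) = 4.47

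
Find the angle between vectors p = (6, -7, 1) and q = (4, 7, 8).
p·q = -17, |p|² = 86, |q|² = 129
cos θ = -17/√11094 ≈ -0.1614
θ ≈ 99.29°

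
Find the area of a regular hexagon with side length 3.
For a regular 6-gon with side length s = 3:
Apothem a = s / (2*tan(pi/6)) = 3 / (2*tan(pi/6)) ≈ 2.5981
Perimeter P = 6 * 3 = 18
Area = (1/2) * P * a = (1/2) * 18 * 2.5981 = 23.38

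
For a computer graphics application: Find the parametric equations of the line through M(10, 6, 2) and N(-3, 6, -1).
Direction vector d = N - M = (-13, 0, -3)
x = 10 - 13t, y = 6, z = 2 - 3t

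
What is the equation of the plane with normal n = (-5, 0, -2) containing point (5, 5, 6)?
d = n·P = (-5)(5) + (0)(5) + (-2)(6) = -37
Plane: -5x - 2z = -37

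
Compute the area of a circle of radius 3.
Area = pi * r²
Area = pi * 3²
Area = pi * 9
Area = 28.27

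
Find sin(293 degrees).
sin(293 degrees) = -0.9205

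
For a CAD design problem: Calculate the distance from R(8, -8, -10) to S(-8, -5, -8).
d = √[(-16)² + (3)² + (2)²] = √269 = 16.4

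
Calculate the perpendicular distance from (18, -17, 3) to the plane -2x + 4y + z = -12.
d = |(-2)(18) + 4(-17) + 1(3) - (-12)| / √((-2)² + 4² + 1²) = 89/√21 = 19.42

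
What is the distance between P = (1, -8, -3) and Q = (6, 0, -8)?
d = √[(5)² + (8)² + (-5)²] = √114 = 10.68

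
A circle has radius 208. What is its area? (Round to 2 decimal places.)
Area = pi * r²
Area = pi * 208²
Area = pi * 43264
Area = 135917.86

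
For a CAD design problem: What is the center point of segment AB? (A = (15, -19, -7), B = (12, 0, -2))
Midpoint = ((15+12)/2, (-19+0)/2, (-7-2)/2) = (13.5, -9.5, -4.5)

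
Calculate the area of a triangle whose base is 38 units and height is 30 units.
Area = (1/2) * base * height
Area = (1/2) * 38 * 30
Area = 570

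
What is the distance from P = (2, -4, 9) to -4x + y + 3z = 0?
d = |(-4)(2) + 1(-4) + 3(9) - (0)| / √((-4)² + 1² + 3²) = 15/√26 = 2.942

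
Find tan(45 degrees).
tan(45 degrees) = 1
Decimal approximation: 1.0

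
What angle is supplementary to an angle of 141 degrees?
Supplementary angles sum to 180 degrees.
Other angle = 180 - 141
Other angle = 39 degrees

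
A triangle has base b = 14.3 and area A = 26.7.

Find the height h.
A = ½bh  →  h = 2A/b
h = 2·26.7/14.3 = 3.734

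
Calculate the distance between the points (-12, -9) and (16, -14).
Using the distance formula: d = sqrt((x₂-x₁)² + (y₂-y₁)²)
dx = 16 - (-12) = 28
dy = (-14) - (-9) = -5
d = sqrt(28² + (-5)²) = sqrt(784 + 25) = sqrt(809) = 28.44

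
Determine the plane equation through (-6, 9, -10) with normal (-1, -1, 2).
d = n·P = (-1)(-6) + (-1)(9) + (2)(-10) = -23
Plane: -x - y + 2z = -23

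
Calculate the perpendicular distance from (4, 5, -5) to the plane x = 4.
d = |1(4) + 0(5) + 0(-5) - (4)| / √(1² + 0² + 0²) = 0/√1 = 0.0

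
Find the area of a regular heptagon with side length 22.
For a regular 7-gon with side length s = 22:
Apothem a = s / (2*tan(pi/7)) = 22 / (2*tan(pi/7)) ≈ 22.8417
Perimeter P = 7 * 22 = 154
Area = (1/2) * P * a = (1/2) * 154 * 22.8417 = 1758.81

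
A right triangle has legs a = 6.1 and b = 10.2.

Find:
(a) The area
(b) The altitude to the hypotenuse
(a) Area = ½ab = ½·6.1·10.2 = 31.11
(b) Hypotenuse c = √(6.1² + 10.2²) = √141.25 = 11.8849
    Area = ½·c·h_c  →  h_c = 2·Area/c = 2·31.11/11.8849 = 5.235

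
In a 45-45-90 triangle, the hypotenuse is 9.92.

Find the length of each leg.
In a 45-45-90 triangle, hypotenuse = leg·√2  →  leg = hypotenuse/√2
leg = 9.92/√2 = 7.014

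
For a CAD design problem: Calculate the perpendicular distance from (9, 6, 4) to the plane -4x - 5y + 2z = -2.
d = |(-4)(9) + (-5)(6) + 2(4) - (-2)| / √((-4)² + (-5)² + 2²) = 56/√45 = 8.348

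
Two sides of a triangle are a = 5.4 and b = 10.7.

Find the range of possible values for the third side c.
By the triangle inequality: |a - b| < c < a + b
|5.4 - 10.7| < c < 5.4 + 10.7
5.3 < c < 16.1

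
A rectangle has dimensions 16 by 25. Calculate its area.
Area = length * width
Area = 16 * 25
Area = 400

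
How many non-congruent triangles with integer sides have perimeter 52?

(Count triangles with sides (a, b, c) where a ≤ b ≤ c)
With a ≤ b ≤ c and a + b + c = 52, the triangle inequality a + b > c gives c < 52/2, so c ≤ 25.
Iterate a from 1 to ⌊p/3⌋ = 17; for each a, b ranges from a to ⌊(p−a)/2⌋ with c = p − a − b, keeping only c ≥ b.
Triples: (2, 25, 25), (3, 24, 25), (4, 23, 25), …
Count = 56 triangles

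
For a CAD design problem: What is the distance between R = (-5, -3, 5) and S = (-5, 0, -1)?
d = √[(0)² + (3)² + (-6)²] = √45 = 6.708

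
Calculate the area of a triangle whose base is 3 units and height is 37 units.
Area = (1/2) * base * height
Area = (1/2) * 3 * 37
Area = 55.50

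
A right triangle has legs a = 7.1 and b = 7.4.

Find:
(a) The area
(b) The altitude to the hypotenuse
(a) Area = ½ab = ½·7.1·7.4 = 26.27
(b) Hypotenuse c = √(7.1² + 7.4²) = √105.17 = 10.2552
    Area = ½·c·h_c  →  h_c = 2·Area/c = 2·26.27/10.2552 = 5.123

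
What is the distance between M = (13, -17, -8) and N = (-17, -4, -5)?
d = √[(-30)² + (13)² + (3)²] = √1078 = 32.83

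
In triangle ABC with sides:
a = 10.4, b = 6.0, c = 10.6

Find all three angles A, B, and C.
By the law of cosines:
cos(A) = (b² + c² - a²)/(2bc) = 0.316038  →  A = 71.58°
cos(B) = (a² + c² - b²)/(2ac) = 0.836901  →  B = 33.19°
cos(C) = (a² + b² - c²)/(2ab) = 0.254808  →  C = 75.24°
Check: A + B + C = 180.0° ✓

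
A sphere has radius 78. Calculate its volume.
Volume = (4/3) * pi * r³
Volume = (4/3) * pi * 78³
Volume = (4/3) * pi * 474552
Volume = 1987798.77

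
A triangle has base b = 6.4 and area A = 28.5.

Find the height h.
A = ½bh  →  h = 2A/b
h = 2·28.5/6.4 = 8.906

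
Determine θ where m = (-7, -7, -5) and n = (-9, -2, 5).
m·n = 52, |m|² = 123, |n|² = 110
cos θ = 52/√13530 ≈ 0.447
θ ≈ 63.45°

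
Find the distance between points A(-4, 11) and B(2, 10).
Using the distance formula: d = sqrt((x₂-x₁)² + (y₂-y₁)²)
dx = 2 - (-4) = 6
dy = 10 - 11 = -1
d = sqrt(6² + (-1)²) = sqrt(36 + 1) = sqrt(37) = 6.08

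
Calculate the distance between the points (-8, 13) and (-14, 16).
Using the distance formula: d = sqrt((x₂-x₁)² + (y₂-y₁)²)
dx = (-14) - (-8) = -6
dy = 16 - 13 = 3
d = sqrt((-6)² + 3²) = sqrt(36 + 9) = sqrt(45) = 6.71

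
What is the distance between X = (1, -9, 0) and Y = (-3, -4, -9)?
d = √[(-4)² + (5)² + (-9)²] = √122 = 11.05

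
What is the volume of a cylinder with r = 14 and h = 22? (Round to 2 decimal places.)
Volume = pi * r² * h
Volume = pi * 14² * 22
Volume = pi * 196 * 22
Volume = pi * 4312
Volume = 13546.55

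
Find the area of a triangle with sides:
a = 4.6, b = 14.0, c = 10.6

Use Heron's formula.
s = (a+b+c)/2 = (4.6+14.0+10.6)/2 = 14.6
A = √(s(s-a)(s-b)(s-c)) = √(14.6·10·0.6·4)
A = √350.4 = 18.72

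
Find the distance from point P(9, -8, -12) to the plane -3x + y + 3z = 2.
d = |(-3)(9) + 1(-8) + 3(-12) - (2)| / √((-3)² + 1² + 3²) = 73/√19 = 16.75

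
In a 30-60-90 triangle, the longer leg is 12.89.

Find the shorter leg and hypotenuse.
In a 30-60-90 triangle, sides are in ratio 1 : √3 : 2.
Long leg = short leg·√3  →  short leg = 12.89/√3 = 7.442
Hypotenuse = 2·(short leg) = 2·12.89/√3 = 14.88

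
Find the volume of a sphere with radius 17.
Volume = (4/3) * pi * r³
Volume = (4/3) * pi * 17³
Volume = (4/3) * pi * 4913
Volume = 20579.53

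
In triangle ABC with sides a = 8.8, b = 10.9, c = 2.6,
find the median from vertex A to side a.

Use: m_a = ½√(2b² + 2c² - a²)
m_a = ½√(2·10.9² + 2·2.6² - 8.8²)
m_a = ½√(237.62 + 13.52 - 77.44) = ½√173.7 = 6.59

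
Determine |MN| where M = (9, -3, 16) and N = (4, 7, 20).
d = √[(-5)² + (10)² + (4)²] = √141 = 11.87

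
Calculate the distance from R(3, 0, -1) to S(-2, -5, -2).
d = √[(-5)² + (-5)² + (-1)²] = √51 = 7.141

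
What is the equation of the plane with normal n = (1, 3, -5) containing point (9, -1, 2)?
d = n·P = (1)(9) + (3)(-1) + (-5)(2) = -4
Plane: x + 3y - 5z = -4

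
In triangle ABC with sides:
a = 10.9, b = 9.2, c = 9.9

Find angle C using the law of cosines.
cos(C) = (a² + b² - c²)/(2ab)
cos(C) = (10.9² + 9.2² - 9.9²)/(2·10.9·9.2) = 105.44/200.56 = 0.525728
C = arccos(0.525728) = 58.28°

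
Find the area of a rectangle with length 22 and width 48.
Area = length * width
Area = 22 * 48
Area = 1056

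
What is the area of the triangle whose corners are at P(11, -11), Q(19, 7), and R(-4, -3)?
Using the coordinate formula: Area = (1/2)|x₁(y₂-y₃) + x₂(y₃-y₁) + x₃(y₁-y₂)|
Area = (1/2)|11(7-(-3)) + 19((-3)-(-11)) + (-4)((-11)-7)|
Area = (1/2)|11*10 + 19*8 + (-4)*(-18)|
Area = (1/2)|110 + 152 + 72|
Area = (1/2)*334 = 167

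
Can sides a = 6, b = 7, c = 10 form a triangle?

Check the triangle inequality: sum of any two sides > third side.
Yes, triangle inequality satisfied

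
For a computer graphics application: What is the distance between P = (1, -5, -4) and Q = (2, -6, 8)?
d = √[(1)² + (-1)² + (12)²] = √146 = 12.08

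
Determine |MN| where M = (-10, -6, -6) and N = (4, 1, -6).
d = √[(14)² + (7)² + (0)²] = √245 = 15.65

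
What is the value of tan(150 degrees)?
tan(150 degrees) = -0.5774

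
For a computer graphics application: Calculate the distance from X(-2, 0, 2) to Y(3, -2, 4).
d = √[(5)² + (-2)² + (2)²] = √33 = 5.745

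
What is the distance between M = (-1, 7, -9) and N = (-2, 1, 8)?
d = √[(-1)² + (-6)² + (17)²] = √326 = 18.06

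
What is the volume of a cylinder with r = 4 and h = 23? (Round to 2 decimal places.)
Volume = pi * r² * h
Volume = pi * 4² * 23
Volume = pi * 16 * 23
Volume = pi * 368
Volume = 1156.11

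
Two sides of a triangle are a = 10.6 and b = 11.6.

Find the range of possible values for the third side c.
By the triangle inequality: |a - b| < c < a + b
|10.6 - 11.6| < c < 10.6 + 11.6
1 < c < 22.2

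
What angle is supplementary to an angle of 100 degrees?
Supplementary angles sum to 180 degrees.
Other angle = 180 - 100
Other angle = 80 degrees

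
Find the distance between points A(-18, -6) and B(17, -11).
Using the distance formula: d = sqrt((x₂-x₁)² + (y₂-y₁)²)
dx = 17 - (-18) = 35
dy = (-11) - (-6) = -5
d = sqrt(35² + (-5)²) = sqrt(1225 + 25) = sqrt(1250) = 35.36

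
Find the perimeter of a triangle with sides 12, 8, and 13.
Perimeter = sum of all sides
Perimeter = 12 + 8 + 13
Perimeter = 33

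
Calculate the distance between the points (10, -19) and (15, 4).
Using the distance formula: d = sqrt((x₂-x₁)² + (y₂-y₁)²)
dx = 15 - 10 = 5
dy = 4 - (-19) = 23
d = sqrt(5² + 23²) = sqrt(25 + 529) = sqrt(554) = 23.54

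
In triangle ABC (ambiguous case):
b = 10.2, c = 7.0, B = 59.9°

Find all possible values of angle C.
sin(C)/c = sin(B)/b  →  sin(C) = c·sin(B)/b = 7.0·sin(59.9°)/10.2 = 0.593731
C₁ = arcsin(0.593731) = 36.42°,  C₂ = 180° - C₁ = 143.58°
Check C₂: A = 180° - 59.9° - 143.58° = -23.48° ≤ 0, rejected
C = 36.42° (one solution)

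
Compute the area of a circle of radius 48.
Area = pi * r²
Area = pi * 48²
Area = pi * 2304
Area = 7238.23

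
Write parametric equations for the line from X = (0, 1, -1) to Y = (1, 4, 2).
Direction vector d = Y - X = (1, 3, 3)
x = 0 + t, y = 1 + 3t, z = -1 + 3t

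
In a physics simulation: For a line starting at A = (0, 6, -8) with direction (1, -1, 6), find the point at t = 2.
P(2) = (0 + 1(2), 6 + (-1)(2), -8 + 6(2)) = (2, 4, 4)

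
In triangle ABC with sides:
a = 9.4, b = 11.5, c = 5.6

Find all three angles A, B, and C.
By the law of cosines:
cos(A) = (b² + c² - a²)/(2bc) = 0.584239  →  A = 54.25°
cos(B) = (a² + c² - b²)/(2ac) = -0.119016  →  B = 96.84°
cos(C) = (a² + b² - c²)/(2ab) = 0.875347  →  C = 28.91°
Check: A + B + C = 180.0° ✓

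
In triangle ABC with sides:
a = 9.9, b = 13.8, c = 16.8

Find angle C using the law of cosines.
cos(C) = (a² + b² - c²)/(2ab)
cos(C) = (9.9² + 13.8² - 16.8²)/(2·9.9·13.8) = 6.21/273.24 = 0.022727
C = arccos(0.022727) = 88.7°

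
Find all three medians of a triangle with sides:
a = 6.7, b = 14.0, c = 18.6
Using m_x = ½√(2y² + 2z² - x²):
m_a = ½√(2·14.0² + 2·18.6² - 6.7²) = ½√1039.03 = 16.12
m_b = ½√(2·6.7² + 2·18.6² - 14.0²) = ½√585.7 = 12.1
m_c = ½√(2·6.7² + 2·14.0² - 18.6²) = ½√135.82 = 5.827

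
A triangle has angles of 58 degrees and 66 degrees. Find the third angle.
Sum of angles in a triangle = 180 degrees
Third angle = 180 - 58 - 66
Third angle = 56 degrees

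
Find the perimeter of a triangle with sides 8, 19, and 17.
Perimeter = sum of all sides
Perimeter = 8 + 19 + 17
Perimeter = 44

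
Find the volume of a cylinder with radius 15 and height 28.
Volume = pi * r² * h
Volume = pi * 15² * 28
Volume = pi * 225 * 28
Volume = pi * 6300
Volume = 19792.03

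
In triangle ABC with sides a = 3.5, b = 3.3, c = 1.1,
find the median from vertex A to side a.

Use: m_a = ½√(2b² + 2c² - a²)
m_a = ½√(2·3.3² + 2·1.1² - 3.5²)
m_a = ½√(21.78 + 2.42 - 12.25) = ½√11.95 = 1.728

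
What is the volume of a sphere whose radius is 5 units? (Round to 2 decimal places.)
Volume = (4/3) * pi * r³
Volume = (4/3) * pi * 5³
Volume = (4/3) * pi * 125
Volume = 523.60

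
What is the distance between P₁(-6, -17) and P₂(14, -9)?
Using the distance formula: d = sqrt((x₂-x₁)² + (y₂-y₁)²)
dx = 14 - (-6) = 20
dy = (-9) - (-17) = 8
d = sqrt(20² + 8²) = sqrt(400 + 64) = sqrt(464) = 21.54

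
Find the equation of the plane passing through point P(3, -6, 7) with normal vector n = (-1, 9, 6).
d = n·P = (-1)(3) + (9)(-6) + (6)(7) = -15
Plane: -x + 9y + 6z = -15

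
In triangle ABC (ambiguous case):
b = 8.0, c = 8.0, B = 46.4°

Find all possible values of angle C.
sin(C)/c = sin(B)/b  →  sin(C) = c·sin(B)/b = 8.0·sin(46.4°)/8.0 = 0.724172
C₁ = arcsin(0.724172) = 46.4°,  C₂ = 180° - C₁ = 133.6°
Check C₂: A = 180° - 46.4° - 133.6° = 0° ≤ 0, rejected
C = 46.4° (one solution)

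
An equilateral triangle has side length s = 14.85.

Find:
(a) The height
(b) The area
(a) Height h = s·√3/2 = 14.85·√3/2 = 12.86
(b) Area = (√3/4)·s² = (√3/4)·14.85² = (√3/4)·220.522 = 95.49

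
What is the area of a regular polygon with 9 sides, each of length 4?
For a regular 9-gon with side length s = 4:
Apothem a = s / (2*tan(pi/9)) = 4 / (2*tan(pi/9)) ≈ 5.495
Perimeter P = 9 * 4 = 36
Area = (1/2) * P * a = (1/2) * 36 * 5.495 = 98.91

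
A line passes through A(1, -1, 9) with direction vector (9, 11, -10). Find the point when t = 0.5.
P(0.5) = (1 + 9(0.5), -1 + 11(0.5), 9 + (-10)(0.5)) = (5.5, 4.5, 4)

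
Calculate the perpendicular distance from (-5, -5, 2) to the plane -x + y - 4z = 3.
d = |(-1)(-5) + 1(-5) + (-4)(2) - (3)| / √((-1)² + 1² + (-4)²) = 11/√18 = 2.593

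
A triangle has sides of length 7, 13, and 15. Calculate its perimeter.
Perimeter = sum of all sides
Perimeter = 7 + 13 + 15
Perimeter = 35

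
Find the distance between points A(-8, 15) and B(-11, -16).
Using the distance formula: d = sqrt((x₂-x₁)² + (y₂-y₁)²)
dx = (-11) - (-8) = -3
dy = (-16) - 15 = -31
d = sqrt((-3)² + (-31)²) = sqrt(9 + 961) = sqrt(970) = 31.14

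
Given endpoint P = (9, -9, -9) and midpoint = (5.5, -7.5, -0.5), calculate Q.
Q = (2×5.5 - 9, 2×(-7.5) - (-9), 2×(-0.5) - (-9)) = (2, -6, 8)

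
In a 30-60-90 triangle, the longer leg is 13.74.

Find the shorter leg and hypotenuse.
In a 30-60-90 triangle, sides are in ratio 1 : √3 : 2.
Long leg = short leg·√3  →  short leg = 13.74/√3 = 7.933
Hypotenuse = 2·(short leg) = 2·13.74/√3 = 15.87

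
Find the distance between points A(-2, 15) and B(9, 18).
Using the distance formula: d = sqrt((x₂-x₁)² + (y₂-y₁)²)
dx = 9 - (-2) = 11
dy = 18 - 15 = 3
d = sqrt(11² + 3²) = sqrt(121 + 9) = sqrt(130) = 11.40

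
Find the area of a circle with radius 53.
Area = pi * r²
Area = pi * 53²
Area = pi * 2809
Area = 8824.73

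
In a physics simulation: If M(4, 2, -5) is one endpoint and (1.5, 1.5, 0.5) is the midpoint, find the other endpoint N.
N = (2×1.5 - 4, 2×1.5 - 2, 2×0.5 - (-5)) = (-1, 1, 6)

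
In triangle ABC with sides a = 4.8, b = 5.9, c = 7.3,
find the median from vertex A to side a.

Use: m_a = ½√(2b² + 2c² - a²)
m_a = ½√(2·5.9² + 2·7.3² - 4.8²)
m_a = ½√(69.62 + 106.58 - 23.04) = ½√153.16 = 6.188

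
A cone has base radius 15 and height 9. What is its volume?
Volume = (1/3) * pi * r² * h
Volume = (1/3) * pi * 15² * 9
Volume = (1/3) * pi * 225 * 9
Volume = (1/3) * pi * 2025
Volume = 2120.58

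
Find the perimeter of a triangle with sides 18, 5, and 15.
Perimeter = sum of all sides
Perimeter = 18 + 5 + 15
Perimeter = 38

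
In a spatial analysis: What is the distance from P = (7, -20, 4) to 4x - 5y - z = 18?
d = |4(7) + (-5)(-20) + (-1)(4) - (18)| / √(4² + (-5)² + (-1)²) = 106/√42 = 16.36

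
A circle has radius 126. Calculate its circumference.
Circumference = 2 * pi * r
Circumference = 2 * pi * 126
Circumference = 791.68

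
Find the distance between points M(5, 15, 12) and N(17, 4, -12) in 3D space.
d = √[(12)² + (-11)² + (-24)²] = √841 = 29.0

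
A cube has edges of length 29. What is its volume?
Volume = s³
Volume = 29³
Volume = 24389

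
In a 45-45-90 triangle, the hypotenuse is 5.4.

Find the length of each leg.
In a 45-45-90 triangle, hypotenuse = leg·√2  →  leg = hypotenuse/√2
leg = 5.4/√2 = 3.818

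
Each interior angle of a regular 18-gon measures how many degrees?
Interior angle of a regular n-gon = (n-2)*180/n
Interior angle = (18-2)*180/18
Interior angle = 16*180/18
Interior angle = 2880/18
Interior angle = 160 degrees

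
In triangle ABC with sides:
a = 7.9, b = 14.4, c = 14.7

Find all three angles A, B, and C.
By the law of cosines:
cos(A) = (b² + c² - a²)/(2bc) = 0.852797  →  A = 31.48°
cos(B) = (a² + c² - b²)/(2ac) = 0.306295  →  B = 72.16°
cos(C) = (a² + b² - c²)/(2ab) = 0.235935  →  C = 76.35°
Check: A + B + C = 180.0° ✓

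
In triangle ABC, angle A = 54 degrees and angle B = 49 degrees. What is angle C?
Sum of angles in a triangle = 180 degrees
Third angle = 180 - 54 - 49
Third angle = 77 degrees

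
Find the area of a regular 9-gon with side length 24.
For a regular 9-gon with side length s = 24:
Apothem a = s / (2*tan(pi/9)) = 24 / (2*tan(pi/9)) ≈ 32.9697
Perimeter P = 9 * 24 = 216
Area = (1/2) * P * a = (1/2) * 216 * 32.9697 = 3560.73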